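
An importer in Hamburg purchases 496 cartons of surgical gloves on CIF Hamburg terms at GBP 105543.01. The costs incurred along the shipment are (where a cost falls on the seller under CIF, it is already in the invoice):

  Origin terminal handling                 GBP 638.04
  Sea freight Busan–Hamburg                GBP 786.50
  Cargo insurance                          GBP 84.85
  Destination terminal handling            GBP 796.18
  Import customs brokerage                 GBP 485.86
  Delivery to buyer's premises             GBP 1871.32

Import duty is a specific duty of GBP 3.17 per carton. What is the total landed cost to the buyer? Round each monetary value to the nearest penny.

Total landed cost: GBP 110268.69

CIF: the seller pays costs through ocean freight and marine insurance to the destination port.
Already in the invoice (seller's account under CIF): origin terminal, freight, insurance — exclude.
The CIF price already equals the CIF value: 105543.01
Import duty = 496 × 3.17 = 1572.32
Buyer bears: destination terminal 796.18 + brokerage 485.86 + delivery 1871.32 + duty 1572.32 = 4725.68
Landed cost = invoice 105543.01 + 4725.68 = 110268.69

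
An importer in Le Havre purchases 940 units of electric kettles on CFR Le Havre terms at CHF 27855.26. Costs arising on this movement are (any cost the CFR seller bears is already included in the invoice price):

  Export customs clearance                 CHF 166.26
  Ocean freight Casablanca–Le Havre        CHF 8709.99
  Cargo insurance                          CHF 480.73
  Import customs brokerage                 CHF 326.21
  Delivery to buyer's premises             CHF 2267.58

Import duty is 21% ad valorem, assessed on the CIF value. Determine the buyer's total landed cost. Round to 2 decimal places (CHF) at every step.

Total landed cost: CHF 36880.34

CFR: the seller pays costs through ocean freight to the destination port, but not insurance.
Already in the invoice (seller's account under CFR): export clearance, freight — exclude.
CIF value = CFR price + insurance = 27855.26 + 480.73 = 28335.99
Import duty = 28335.99 × 21% = 5950.56
Buyer bears: insurance 480.73 + brokerage 326.21 + delivery 2267.58 + duty 5950.56 = 9025.08
Landed cost = invoice 27855.26 + 9025.08 = 36880.34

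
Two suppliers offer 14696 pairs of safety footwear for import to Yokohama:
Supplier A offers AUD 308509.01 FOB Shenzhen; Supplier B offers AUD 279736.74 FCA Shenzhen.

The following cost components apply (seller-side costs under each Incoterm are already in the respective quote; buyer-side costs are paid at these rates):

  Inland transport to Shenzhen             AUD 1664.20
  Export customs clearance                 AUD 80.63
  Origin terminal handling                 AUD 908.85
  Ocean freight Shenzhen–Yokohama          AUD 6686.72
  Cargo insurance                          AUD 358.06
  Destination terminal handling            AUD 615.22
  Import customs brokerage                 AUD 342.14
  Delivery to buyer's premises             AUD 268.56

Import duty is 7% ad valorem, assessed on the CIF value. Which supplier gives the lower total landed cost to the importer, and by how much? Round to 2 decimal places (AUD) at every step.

Supplier A (FOB):
CIF value = FOB price + freight + insurance = 308509.01 + 6686.72 + 358.06 = 315553.79
Import duty = 315553.79 × 7% = 22088.77
Buyer bears (A): 6686.72 + 358.06 + 615.22 + 342.14 + 268.56 = 8270.70
Landed cost (A) = invoice 308509.01 + 8270.70 + duty 22088.77 = 338868.48
Supplier B (FCA):
CIF value = FCA price + origin terminal + freight + insurance = 279736.74 + 908.85 + 6686.72 + 358.06 = 287690.37
Import duty = 287690.37 × 7% = 20138.33
Buyer bears (B): 908.85 + 6686.72 + 358.06 + 615.22 + 342.14 + 268.56 = 9179.55
Landed cost (B) = invoice 279736.74 + 9179.55 + duty 20138.33 = 309054.62
Difference = |338868.48 − 309054.62| = 29813.86

Supplier B is cheaper by AUD 29813.86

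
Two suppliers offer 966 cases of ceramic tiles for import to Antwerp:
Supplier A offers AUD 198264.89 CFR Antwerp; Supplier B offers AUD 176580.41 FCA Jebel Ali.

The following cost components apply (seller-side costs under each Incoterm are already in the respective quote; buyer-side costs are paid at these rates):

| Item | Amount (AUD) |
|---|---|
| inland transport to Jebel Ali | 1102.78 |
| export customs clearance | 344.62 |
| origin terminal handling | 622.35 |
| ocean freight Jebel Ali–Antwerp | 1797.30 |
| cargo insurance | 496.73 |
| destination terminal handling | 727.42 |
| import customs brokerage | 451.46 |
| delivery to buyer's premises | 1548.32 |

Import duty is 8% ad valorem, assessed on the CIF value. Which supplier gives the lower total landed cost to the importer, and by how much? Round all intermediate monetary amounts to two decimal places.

Supplier A (CFR):
CIF value = CFR price + insurance = 198264.89 + 496.73 = 198761.62
Import duty = 198761.62 × 8% = 15900.93
Buyer bears (A): 496.73 + 727.42 + 451.46 + 1548.32 = 3223.93
Landed cost (A) = invoice 198264.89 + 3223.93 + duty 15900.93 = 217389.75
Supplier B (FCA):
CIF value = FCA price + origin terminal + freight + insurance = 176580.41 + 622.35 + 1797.30 + 496.73 = 179496.79
Import duty = 179496.79 × 8% = 14359.74
Buyer bears (B): 622.35 + 1797.30 + 496.73 + 727.42 + 451.46 + 1548.32 = 5643.58
Landed cost (B) = invoice 176580.41 + 5643.58 + duty 14359.74 = 196583.73
Difference = |217389.75 − 196583.73| = 20806.02

Supplier B is cheaper by AUD 20806.02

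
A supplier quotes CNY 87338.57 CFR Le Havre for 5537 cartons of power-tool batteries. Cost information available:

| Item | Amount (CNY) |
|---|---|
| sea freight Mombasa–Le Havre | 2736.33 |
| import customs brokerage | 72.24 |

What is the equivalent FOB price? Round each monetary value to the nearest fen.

Not relevant to the conversion: brokerage — on the buyer under both terms; not part of either seller's price.
From CFR to FOB, the seller no longer bears: freight.
FOB price = 87338.57 − 2736.33 = 84602.24

FOB price: CNY 84602.24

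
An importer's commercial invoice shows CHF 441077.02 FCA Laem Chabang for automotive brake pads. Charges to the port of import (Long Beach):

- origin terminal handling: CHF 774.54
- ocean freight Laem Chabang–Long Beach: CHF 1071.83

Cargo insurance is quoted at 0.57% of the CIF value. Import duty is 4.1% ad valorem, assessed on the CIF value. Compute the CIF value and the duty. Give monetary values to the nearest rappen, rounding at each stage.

CIF value: CHF 445462.53; import duty: CHF 18263.96

Let C be the CIF value. C = FCA price + pre-shipment costs + freight + 0.57% × C
C − 0.57% × C = 441077.02 + 774.54 + 1071.83
0.9943 × C = 442923.39
C = 442923.39 / 0.9943 = 445462.53
Insurance premium = 0.57% × 445462.53 = 2539.14
Import duty = 445462.53 × 4.1% = 18263.96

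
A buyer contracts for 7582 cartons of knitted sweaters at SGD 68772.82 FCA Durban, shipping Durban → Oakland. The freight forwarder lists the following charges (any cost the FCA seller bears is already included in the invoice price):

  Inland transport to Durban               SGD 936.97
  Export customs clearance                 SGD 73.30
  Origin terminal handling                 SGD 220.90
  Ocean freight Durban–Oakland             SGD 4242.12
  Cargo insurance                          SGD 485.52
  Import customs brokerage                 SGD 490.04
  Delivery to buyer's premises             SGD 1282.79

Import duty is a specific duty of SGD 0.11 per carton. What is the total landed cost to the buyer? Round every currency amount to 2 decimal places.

Total landed cost: SGD 76328.21

FCA: the seller delivers export-cleared goods to the carrier; the buyer bears costs from that point.
Already in the invoice (seller's account under FCA): inland to port, export clearance — exclude.
CIF value = FCA price + origin terminal + freight + insurance = 68772.82 + 220.90 + 4242.12 + 485.52 = 73721.36
Import duty = 7582 × 0.11 = 834.02
Buyer bears: origin terminal 220.90 + freight 4242.12 + insurance 485.52 + brokerage 490.04 + delivery 1282.79 + duty 834.02 = 7555.39
Landed cost = invoice 68772.82 + 7555.39 = 76328.21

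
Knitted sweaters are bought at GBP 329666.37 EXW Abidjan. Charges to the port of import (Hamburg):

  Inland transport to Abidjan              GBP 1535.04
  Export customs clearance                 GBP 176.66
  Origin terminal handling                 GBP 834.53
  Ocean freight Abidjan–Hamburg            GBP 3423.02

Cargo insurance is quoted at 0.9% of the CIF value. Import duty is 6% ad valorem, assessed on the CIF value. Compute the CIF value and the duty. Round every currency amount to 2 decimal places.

CIF value: GBP 338683.77; import duty: GBP 20321.03

Let C be the CIF value. C = EXW price + pre-shipment costs + freight + 0.9% × C
C − 0.9% × C = 329666.37 + 1535.04 + 176.66 + 834.53 + 3423.02
0.991 × C = 335635.62
C = 335635.62 / 0.991 = 338683.77
Insurance premium = 0.9% × 338683.77 = 3048.15
Import duty = 338683.77 × 6% = 20321.03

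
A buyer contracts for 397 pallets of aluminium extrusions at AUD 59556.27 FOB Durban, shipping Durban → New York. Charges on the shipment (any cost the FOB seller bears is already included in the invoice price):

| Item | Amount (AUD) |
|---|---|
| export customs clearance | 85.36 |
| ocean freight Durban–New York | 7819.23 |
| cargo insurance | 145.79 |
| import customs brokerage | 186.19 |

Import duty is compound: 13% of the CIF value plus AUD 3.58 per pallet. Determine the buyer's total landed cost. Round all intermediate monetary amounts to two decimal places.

FOB: the seller bears costs until goods are on board at the origin port; the buyer bears freight, insurance and all costs thereafter.
Already in the invoice (seller's account under FOB): export clearance — exclude.
CIF value = FOB price + freight + insurance = 59556.27 + 7819.23 + 145.79 = 67521.29
Ad valorem component: 67521.29 × 13% = 8777.77
Specific component: 397 × 3.58 = 1421.26
Import duty = 8777.77 + 1421.26 = 10199.03
Buyer bears: freight 7819.23 + insurance 145.79 + brokerage 186.19 + duty 10199.03 = 18350.24
Landed cost = invoice 59556.27 + 18350.24 = 77906.51

Total landed cost: AUD 77906.51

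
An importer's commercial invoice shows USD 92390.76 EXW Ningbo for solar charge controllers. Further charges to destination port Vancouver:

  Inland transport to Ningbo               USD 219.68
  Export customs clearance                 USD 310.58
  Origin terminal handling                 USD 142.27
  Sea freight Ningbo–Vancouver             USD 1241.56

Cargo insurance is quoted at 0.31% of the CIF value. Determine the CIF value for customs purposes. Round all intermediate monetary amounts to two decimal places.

Let C be the CIF value. C = EXW price + pre-shipment costs + freight + 0.31% × C
C − 0.31% × C = 92390.76 + 219.68 + 310.58 + 142.27 + 1241.56
0.9969 × C = 94304.85
C = 94304.85 / 0.9969 = 94598.10
Insurance premium = 0.31% × 94598.10 = 293.25

CIF value: USD 94598.10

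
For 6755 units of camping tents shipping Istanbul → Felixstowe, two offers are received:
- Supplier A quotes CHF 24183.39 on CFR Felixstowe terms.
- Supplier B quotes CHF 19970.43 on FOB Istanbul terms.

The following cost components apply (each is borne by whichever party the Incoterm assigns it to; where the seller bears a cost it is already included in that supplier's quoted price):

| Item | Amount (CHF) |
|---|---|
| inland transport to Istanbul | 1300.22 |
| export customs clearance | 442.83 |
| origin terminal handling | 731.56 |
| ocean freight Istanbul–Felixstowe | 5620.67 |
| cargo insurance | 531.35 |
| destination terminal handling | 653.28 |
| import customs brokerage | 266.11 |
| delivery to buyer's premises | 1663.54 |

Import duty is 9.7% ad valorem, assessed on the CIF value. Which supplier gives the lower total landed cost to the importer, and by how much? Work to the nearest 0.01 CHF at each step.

Supplier A is cheaper by CHF 1544.26

Supplier A (CFR):
CIF value = CFR price + insurance = 24183.39 + 531.35 = 24714.74
Import duty = 24714.74 × 9.7% = 2397.33
Buyer bears (A): 531.35 + 653.28 + 266.11 + 1663.54 = 3114.28
Landed cost (A) = invoice 24183.39 + 3114.28 + duty 2397.33 = 29695.00
Supplier B (FOB):
CIF value = FOB price + freight + insurance = 19970.43 + 5620.67 + 531.35 = 26122.45
Import duty = 26122.45 × 9.7% = 2533.88
Buyer bears (B): 5620.67 + 531.35 + 653.28 + 266.11 + 1663.54 = 8734.95
Landed cost (B) = invoice 19970.43 + 8734.95 + duty 2533.88 = 31239.26
Difference = |29695.00 − 31239.26| = 1544.26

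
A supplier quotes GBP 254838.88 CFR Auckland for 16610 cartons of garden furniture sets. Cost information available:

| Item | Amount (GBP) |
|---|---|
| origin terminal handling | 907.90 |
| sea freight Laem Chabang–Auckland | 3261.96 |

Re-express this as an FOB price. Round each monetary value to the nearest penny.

Not relevant to the conversion: origin terminal — on the seller under both CFR and FOB; already in the CFR price and stays in the FOB price.
From CFR to FOB, the seller no longer bears: freight.
FOB price = 254838.88 − 3261.96 = 251576.92

FOB price: GBP 251576.92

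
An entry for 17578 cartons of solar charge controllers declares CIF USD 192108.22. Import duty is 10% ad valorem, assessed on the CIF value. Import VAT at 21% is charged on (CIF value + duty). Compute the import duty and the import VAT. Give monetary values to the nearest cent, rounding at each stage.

Import duty: USD 19210.82; import VAT: USD 44377.00

Import duty = 192108.22 × 10% = 19210.82
VAT base = CIF + duty = 192108.22 + 19210.82 = 211319.04
Import VAT = 211319.04 × 21% = 44377.00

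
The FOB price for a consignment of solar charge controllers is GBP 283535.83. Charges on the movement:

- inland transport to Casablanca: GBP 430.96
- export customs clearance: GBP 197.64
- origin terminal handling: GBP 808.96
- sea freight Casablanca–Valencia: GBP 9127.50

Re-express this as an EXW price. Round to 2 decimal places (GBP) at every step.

EXW price: GBP 282098.27

Not relevant to the conversion: freight — on the buyer under both terms; not part of either seller's price.
From FOB to EXW, the seller no longer bears: inland to port, export clearance, origin terminal.
EXW price = 283535.83 − 430.96 − 197.64 − 808.96 = 282098.27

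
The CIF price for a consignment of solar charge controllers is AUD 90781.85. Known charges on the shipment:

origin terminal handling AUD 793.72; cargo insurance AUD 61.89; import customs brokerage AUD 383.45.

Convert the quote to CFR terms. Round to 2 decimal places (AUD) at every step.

Not relevant to the conversion: origin terminal — on the seller under both CIF and CFR; already in the CIF price and stays in the CFR price. brokerage — on the buyer under both terms; not part of either seller's price.
From CIF to CFR, the seller no longer bears: insurance.
CFR price = 90781.85 − 61.89 = 90719.96

CFR price: AUD 90719.96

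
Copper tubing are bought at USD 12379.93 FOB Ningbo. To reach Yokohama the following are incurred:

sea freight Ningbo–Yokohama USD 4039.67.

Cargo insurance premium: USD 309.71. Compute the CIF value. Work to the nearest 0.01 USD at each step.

CIF value: USD 16729.31

CIF = FOB price + freight + insurance
CIF = 12379.93 + 4039.67 + 309.71 = 16729.31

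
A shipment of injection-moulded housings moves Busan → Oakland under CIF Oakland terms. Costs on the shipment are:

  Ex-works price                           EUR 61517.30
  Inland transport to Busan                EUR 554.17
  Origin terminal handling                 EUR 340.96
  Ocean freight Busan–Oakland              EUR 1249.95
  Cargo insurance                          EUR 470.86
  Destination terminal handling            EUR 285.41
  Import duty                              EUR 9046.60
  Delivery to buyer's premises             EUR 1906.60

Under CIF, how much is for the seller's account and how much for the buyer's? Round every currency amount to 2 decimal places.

CIF: the seller pays costs through ocean freight and marine insurance to the destination port.
Seller's account: goods 61517.30 + inland to port 554.17 + origin terminal 340.96 + freight 1249.95 + insurance 470.86 = 64133.24
Buyer's account: destination terminal 285.41 + duty 9046.60 + delivery 1906.60 = 11238.61

Seller: EUR 64133.24; buyer: EUR 11238.61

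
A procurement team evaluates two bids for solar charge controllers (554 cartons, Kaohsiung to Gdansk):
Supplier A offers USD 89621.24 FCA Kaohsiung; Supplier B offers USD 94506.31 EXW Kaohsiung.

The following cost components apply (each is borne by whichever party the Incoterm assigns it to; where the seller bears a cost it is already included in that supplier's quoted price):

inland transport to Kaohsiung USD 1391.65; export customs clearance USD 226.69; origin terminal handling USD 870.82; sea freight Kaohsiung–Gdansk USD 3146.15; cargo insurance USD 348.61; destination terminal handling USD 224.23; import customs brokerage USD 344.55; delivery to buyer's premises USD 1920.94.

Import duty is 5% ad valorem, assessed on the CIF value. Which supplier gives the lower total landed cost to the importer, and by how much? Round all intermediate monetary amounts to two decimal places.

Supplier A is cheaper by USD 6828.58

Supplier A (FCA):
CIF value = FCA price + origin terminal + freight + insurance = 89621.24 + 870.82 + 3146.15 + 348.61 = 93986.82
Import duty = 93986.82 × 5% = 4699.34
Buyer bears (A): 870.82 + 3146.15 + 348.61 + 224.23 + 344.55 + 1920.94 = 6855.30
Landed cost (A) = invoice 89621.24 + 6855.30 + duty 4699.34 = 101175.88
Supplier B (EXW):
CIF value = EXW price + inland to port + export clearance + origin terminal + freight + insurance = 94506.31 + 1391.65 + 226.69 + 870.82 + 3146.15 + 348.61 = 100490.23
Import duty = 100490.23 × 5% = 5024.51
Buyer bears (B): 1391.65 + 226.69 + 870.82 + 3146.15 + 348.61 + 224.23 + 344.55 + 1920.94 = 8473.64
Landed cost (B) = invoice 94506.31 + 8473.64 + duty 5024.51 = 108004.46
Difference = |101175.88 − 108004.46| = 6828.58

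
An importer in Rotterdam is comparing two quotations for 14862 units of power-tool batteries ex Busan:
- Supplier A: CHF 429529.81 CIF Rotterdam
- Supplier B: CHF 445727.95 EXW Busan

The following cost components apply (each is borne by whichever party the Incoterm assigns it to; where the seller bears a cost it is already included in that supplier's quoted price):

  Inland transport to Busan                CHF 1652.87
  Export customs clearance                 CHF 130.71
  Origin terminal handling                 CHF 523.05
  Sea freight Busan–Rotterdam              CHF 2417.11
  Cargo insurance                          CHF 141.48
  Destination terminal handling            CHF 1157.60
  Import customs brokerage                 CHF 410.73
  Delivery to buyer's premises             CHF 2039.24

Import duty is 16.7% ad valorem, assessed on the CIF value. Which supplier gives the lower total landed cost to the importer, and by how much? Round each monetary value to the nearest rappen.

Supplier A is cheaper by CHF 24580.94

Supplier A (CIF):
The CIF price already equals the CIF value: 429529.81
Import duty = 429529.81 × 16.7% = 71731.48
Buyer bears (A): 1157.60 + 410.73 + 2039.24 = 3607.57
Landed cost (A) = invoice 429529.81 + 3607.57 + duty 71731.48 = 504868.86
Supplier B (EXW):
CIF value = EXW price + inland to port + export clearance + origin terminal + freight + insurance = 445727.95 + 1652.87 + 130.71 + 523.05 + 2417.11 + 141.48 = 450593.17
Import duty = 450593.17 × 16.7% = 75249.06
Buyer bears (B): 1652.87 + 130.71 + 523.05 + 2417.11 + 141.48 + 1157.60 + 410.73 + 2039.24 = 8472.79
Landed cost (B) = invoice 445727.95 + 8472.79 + duty 75249.06 = 529449.80
Difference = |504868.86 − 529449.80| = 24580.94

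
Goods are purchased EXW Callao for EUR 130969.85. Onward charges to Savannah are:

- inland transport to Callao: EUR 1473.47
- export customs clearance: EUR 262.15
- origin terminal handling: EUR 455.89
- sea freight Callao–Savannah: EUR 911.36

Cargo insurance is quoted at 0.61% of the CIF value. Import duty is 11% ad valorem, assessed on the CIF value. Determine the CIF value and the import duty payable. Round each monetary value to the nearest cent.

Let C be the CIF value. C = EXW price + pre-shipment costs + freight + 0.61% × C
C − 0.61% × C = 130969.85 + 1473.47 + 262.15 + 455.89 + 911.36
0.9939 × C = 134072.72
C = 134072.72 / 0.9939 = 134895.58
Insurance premium = 0.61% × 134895.58 = 822.86
Import duty = 134895.58 × 11% = 14838.51

CIF value: EUR 134895.58; import duty: EUR 14838.51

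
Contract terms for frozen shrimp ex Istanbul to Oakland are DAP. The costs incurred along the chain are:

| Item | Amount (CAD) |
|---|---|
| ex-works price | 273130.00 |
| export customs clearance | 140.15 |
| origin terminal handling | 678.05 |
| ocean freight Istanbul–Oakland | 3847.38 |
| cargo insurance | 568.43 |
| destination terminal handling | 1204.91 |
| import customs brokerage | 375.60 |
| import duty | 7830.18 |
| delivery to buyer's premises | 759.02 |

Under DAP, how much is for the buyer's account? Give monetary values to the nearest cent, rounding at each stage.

Buyer's account: CAD 8205.78

DAP: the seller bears all costs to the named destination except import duty and clearance.
Seller's account: goods 273130.00 + export clearance 140.15 + origin terminal 678.05 + freight 3847.38 + insurance 568.43 + destination terminal 1204.91 + delivery 759.02 = 280327.94
Buyer's account: brokerage 375.60 + duty 7830.18 = 8205.78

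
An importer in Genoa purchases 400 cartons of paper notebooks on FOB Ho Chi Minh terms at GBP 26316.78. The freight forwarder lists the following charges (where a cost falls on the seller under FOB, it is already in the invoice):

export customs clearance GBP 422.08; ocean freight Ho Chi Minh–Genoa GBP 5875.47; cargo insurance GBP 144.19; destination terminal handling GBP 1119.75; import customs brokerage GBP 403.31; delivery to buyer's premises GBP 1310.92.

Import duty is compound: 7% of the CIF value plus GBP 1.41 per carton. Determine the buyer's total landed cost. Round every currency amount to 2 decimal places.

Total landed cost: GBP 37997.97

FOB: the seller bears costs until goods are on board at the origin port; the buyer bears freight, insurance and all costs thereafter.
Already in the invoice (seller's account under FOB): export clearance — exclude.
CIF value = FOB price + freight + insurance = 26316.78 + 5875.47 + 144.19 = 32336.44
Ad valorem component: 32336.44 × 7% = 2263.55
Specific component: 400 × 1.41 = 564.00
Import duty = 2263.55 + 564.00 = 2827.55
Buyer bears: freight 5875.47 + insurance 144.19 + destination terminal 1119.75 + brokerage 403.31 + delivery 1310.92 + duty 2827.55 = 11681.19
Landed cost = invoice 26316.78 + 11681.19 = 37997.97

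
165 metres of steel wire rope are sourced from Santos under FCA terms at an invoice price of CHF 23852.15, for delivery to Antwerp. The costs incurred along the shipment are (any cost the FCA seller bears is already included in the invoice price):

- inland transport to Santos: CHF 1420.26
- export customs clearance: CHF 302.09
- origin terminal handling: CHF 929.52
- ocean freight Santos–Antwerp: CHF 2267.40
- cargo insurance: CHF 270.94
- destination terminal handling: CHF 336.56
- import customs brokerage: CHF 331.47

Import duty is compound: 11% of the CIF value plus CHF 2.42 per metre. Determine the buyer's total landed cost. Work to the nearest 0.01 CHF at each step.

Total landed cost: CHF 31392.54

FCA: the seller delivers export-cleared goods to the carrier; the buyer bears costs from that point.
Already in the invoice (seller's account under FCA): inland to port, export clearance — exclude.
CIF value = FCA price + origin terminal + freight + insurance = 23852.15 + 929.52 + 2267.40 + 270.94 = 27320.01
Ad valorem component: 27320.01 × 11% = 3005.20
Specific component: 165 × 2.42 = 399.30
Import duty = 3005.20 + 399.30 = 3404.50
Buyer bears: origin terminal 929.52 + freight 2267.40 + insurance 270.94 + destination terminal 336.56 + brokerage 331.47 + duty 3404.50 = 7540.39
Landed cost = invoice 23852.15 + 7540.39 = 31392.54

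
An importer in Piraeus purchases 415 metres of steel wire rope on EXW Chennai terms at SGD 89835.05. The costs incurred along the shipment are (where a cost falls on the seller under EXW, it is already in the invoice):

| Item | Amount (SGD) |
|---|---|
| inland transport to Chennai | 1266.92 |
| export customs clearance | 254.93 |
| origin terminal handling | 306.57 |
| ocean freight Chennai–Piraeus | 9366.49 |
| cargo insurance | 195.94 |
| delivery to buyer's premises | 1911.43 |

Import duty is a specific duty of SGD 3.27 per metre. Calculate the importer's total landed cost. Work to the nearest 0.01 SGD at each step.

Total landed cost: SGD 104494.38

EXW: the seller makes goods available at their premises; the buyer bears all onward costs.
CIF value = EXW price + inland to port + export clearance + origin terminal + freight + insurance = 89835.05 + 1266.92 + 254.93 + 306.57 + 9366.49 + 195.94 = 101225.90
Import duty = 415 × 3.27 = 1357.05
Buyer bears: inland to port 1266.92 + export clearance 254.93 + origin terminal 306.57 + freight 9366.49 + insurance 195.94 + delivery 1911.43 + duty 1357.05 = 14659.33
Landed cost = invoice 89835.05 + 14659.33 = 104494.38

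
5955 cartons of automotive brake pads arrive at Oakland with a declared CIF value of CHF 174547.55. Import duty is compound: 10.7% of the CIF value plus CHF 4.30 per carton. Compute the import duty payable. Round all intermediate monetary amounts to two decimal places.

Import duty: CHF 44283.09

Ad valorem component: 174547.55 × 10.7% = 18676.59
Specific component: 5955 × 4.30 = 25606.50
Import duty = 18676.59 + 25606.50 = 44283.09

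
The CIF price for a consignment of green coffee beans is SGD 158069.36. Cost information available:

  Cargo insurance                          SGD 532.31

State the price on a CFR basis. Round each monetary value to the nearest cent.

From CIF to CFR, the seller no longer bears: insurance.
CFR price = 158069.36 − 532.31 = 157537.05

CFR price: SGD 157537.05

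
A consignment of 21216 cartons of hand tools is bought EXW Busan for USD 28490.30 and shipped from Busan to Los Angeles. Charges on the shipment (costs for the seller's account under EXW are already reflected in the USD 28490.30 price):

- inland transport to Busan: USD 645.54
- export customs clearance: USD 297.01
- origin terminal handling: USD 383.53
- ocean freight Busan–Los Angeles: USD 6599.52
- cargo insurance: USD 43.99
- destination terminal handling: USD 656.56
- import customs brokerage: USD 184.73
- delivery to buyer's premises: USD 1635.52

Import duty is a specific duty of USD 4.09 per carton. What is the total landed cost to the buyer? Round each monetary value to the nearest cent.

Total landed cost: USD 125710.14

EXW: the seller makes goods available at their premises; the buyer bears all onward costs.
CIF value = EXW price + inland to port + export clearance + origin terminal + freight + insurance = 28490.30 + 645.54 + 297.01 + 383.53 + 6599.52 + 43.99 = 36459.89
Import duty = 21216 × 4.09 = 86773.44
Buyer bears: inland to port 645.54 + export clearance 297.01 + origin terminal 383.53 + freight 6599.52 + insurance 43.99 + destination terminal 656.56 + brokerage 184.73 + delivery 1635.52 + duty 86773.44 = 97219.84
Landed cost = invoice 28490.30 + 97219.84 = 125710.14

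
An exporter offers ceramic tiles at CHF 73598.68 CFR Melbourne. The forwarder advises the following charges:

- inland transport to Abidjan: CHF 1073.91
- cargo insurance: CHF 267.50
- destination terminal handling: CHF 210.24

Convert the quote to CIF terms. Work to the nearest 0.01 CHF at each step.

CIF price: CHF 73866.18

Not relevant to the conversion: inland to port — on the seller under both CFR and CIF; already in the CFR price and stays in the CIF price. destination terminal — on the buyer under both terms; not part of either seller's price.
From CFR to CIF, the seller additionally bears: insurance.
CIF price = 73598.68 + 267.50 = 73866.18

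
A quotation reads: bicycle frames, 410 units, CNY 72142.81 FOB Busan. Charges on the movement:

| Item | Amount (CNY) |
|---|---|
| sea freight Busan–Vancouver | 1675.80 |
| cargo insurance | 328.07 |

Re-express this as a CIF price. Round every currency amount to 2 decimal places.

From FOB to CIF, the seller additionally bears: freight, insurance.
CIF price = 72142.81 + 1675.80 + 328.07 = 74146.68

CIF price: CNY 74146.68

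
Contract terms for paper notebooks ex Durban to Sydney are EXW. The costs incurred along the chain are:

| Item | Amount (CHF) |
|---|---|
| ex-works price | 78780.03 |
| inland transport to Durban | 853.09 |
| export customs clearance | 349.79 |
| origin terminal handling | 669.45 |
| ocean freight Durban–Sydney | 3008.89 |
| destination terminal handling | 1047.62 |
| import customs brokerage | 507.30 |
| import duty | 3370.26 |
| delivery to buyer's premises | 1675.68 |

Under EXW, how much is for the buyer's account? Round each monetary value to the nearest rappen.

Buyer's account: CHF 11482.08

EXW: the seller makes goods available at their premises; the buyer bears all onward costs.
Seller's account: goods 78780.03 = 78780.03
Buyer's account: inland to port 853.09 + export clearance 349.79 + origin terminal 669.45 + freight 3008.89 + destination terminal 1047.62 + brokerage 507.30 + duty 3370.26 + delivery 1675.68 = 11482.08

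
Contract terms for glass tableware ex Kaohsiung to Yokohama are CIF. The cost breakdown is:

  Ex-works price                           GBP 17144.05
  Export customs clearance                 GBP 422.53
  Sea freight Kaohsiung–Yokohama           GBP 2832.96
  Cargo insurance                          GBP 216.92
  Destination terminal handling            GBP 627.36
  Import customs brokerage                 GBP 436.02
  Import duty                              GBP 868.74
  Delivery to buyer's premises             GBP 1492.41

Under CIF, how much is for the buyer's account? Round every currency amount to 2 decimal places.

CIF: the seller pays costs through ocean freight and marine insurance to the destination port.
Seller's account: goods 17144.05 + export clearance 422.53 + freight 2832.96 + insurance 216.92 = 20616.46
Buyer's account: destination terminal 627.36 + brokerage 436.02 + duty 868.74 + delivery 1492.41 = 3424.53

Buyer's account: GBP 3424.53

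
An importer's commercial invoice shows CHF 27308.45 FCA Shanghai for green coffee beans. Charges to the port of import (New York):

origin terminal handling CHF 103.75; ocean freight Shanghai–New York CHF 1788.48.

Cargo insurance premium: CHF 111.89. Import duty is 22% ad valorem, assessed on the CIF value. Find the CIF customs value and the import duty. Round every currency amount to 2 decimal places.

CIF value: CHF 29312.57; import duty: CHF 6448.77

CIF = FCA price + pre-shipment costs + freight + insurance
CIF = 27308.45 + 103.75 + 1788.48 + 111.89 = 29312.57
Import duty = 29312.57 × 22% = 6448.77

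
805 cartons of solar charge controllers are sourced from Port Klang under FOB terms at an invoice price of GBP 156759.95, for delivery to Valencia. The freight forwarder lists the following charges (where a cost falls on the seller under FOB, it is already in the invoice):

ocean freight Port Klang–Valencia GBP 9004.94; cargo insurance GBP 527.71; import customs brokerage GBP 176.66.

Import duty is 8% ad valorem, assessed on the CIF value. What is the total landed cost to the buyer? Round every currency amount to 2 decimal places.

FOB: the seller bears costs until goods are on board at the origin port; the buyer bears freight, insurance and all costs thereafter.
CIF value = FOB price + freight + insurance = 156759.95 + 9004.94 + 527.71 = 166292.60
Import duty = 166292.60 × 8% = 13303.41
Buyer bears: freight 9004.94 + insurance 527.71 + brokerage 176.66 + duty 13303.41 = 23012.72
Landed cost = invoice 156759.95 + 23012.72 = 179772.67

Total landed cost: GBP 179772.67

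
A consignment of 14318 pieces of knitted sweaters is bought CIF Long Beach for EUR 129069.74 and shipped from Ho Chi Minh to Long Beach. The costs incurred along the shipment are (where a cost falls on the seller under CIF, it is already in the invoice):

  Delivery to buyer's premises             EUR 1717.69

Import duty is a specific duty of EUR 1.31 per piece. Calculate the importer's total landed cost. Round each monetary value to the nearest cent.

CIF: the seller pays costs through ocean freight and marine insurance to the destination port.
The CIF price already equals the CIF value: 129069.74
Import duty = 14318 × 1.31 = 18756.58
Buyer bears: delivery 1717.69 + duty 18756.58 = 20474.27
Landed cost = invoice 129069.74 + 20474.27 = 149544.01

Total landed cost: EUR 149544.01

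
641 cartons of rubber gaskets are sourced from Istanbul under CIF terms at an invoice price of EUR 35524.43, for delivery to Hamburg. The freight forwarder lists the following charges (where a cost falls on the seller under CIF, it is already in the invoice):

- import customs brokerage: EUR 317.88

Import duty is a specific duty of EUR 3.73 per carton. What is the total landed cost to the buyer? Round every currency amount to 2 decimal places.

Total landed cost: EUR 38233.24

CIF: the seller pays costs through ocean freight and marine insurance to the destination port.
The CIF price already equals the CIF value: 35524.43
Import duty = 641 × 3.73 = 2390.93
Buyer bears: brokerage 317.88 + duty 2390.93 = 2708.81
Landed cost = invoice 35524.43 + 2708.81 = 38233.24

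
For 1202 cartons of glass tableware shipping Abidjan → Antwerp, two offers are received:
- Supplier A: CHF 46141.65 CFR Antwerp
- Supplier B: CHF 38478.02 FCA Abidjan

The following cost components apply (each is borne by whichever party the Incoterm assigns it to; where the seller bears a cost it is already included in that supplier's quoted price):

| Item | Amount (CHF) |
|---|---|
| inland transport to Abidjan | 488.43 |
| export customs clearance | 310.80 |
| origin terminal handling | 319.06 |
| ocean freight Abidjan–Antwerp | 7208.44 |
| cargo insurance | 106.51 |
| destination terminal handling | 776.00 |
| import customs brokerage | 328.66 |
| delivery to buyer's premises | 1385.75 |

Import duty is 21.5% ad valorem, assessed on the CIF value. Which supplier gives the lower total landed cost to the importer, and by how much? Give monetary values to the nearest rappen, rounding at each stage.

Supplier B is cheaper by CHF 165.39

Supplier A (CFR):
CIF value = CFR price + insurance = 46141.65 + 106.51 = 46248.16
Import duty = 46248.16 × 21.5% = 9943.35
Buyer bears (A): 106.51 + 776.00 + 328.66 + 1385.75 = 2596.92
Landed cost (A) = invoice 46141.65 + 2596.92 + duty 9943.35 = 58681.92
Supplier B (FCA):
CIF value = FCA price + origin terminal + freight + insurance = 38478.02 + 319.06 + 7208.44 + 106.51 = 46112.03
Import duty = 46112.03 × 21.5% = 9914.09
Buyer bears (B): 319.06 + 7208.44 + 106.51 + 776.00 + 328.66 + 1385.75 = 10124.42
Landed cost (B) = invoice 38478.02 + 10124.42 + duty 9914.09 = 58516.53
Difference = |58681.92 − 58516.53| = 165.39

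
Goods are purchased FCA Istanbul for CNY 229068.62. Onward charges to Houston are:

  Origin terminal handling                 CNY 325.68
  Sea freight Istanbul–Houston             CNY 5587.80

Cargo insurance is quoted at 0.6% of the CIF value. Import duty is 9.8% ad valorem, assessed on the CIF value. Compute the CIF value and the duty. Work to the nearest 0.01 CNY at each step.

CIF value: CNY 236400.50; import duty: CNY 23167.25

Let C be the CIF value. C = FCA price + pre-shipment costs + freight + 0.6% × C
C − 0.6% × C = 229068.62 + 325.68 + 5587.80
0.994 × C = 234982.10
C = 234982.10 / 0.994 = 236400.50
Insurance premium = 0.6% × 236400.50 = 1418.40
Import duty = 236400.50 × 9.8% = 23167.25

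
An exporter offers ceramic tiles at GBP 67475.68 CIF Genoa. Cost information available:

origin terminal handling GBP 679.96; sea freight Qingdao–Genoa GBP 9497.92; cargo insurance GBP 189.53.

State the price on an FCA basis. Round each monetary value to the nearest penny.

From CIF to FCA, the seller no longer bears: origin terminal, freight, insurance.
FCA price = 67475.68 − 679.96 − 9497.92 − 189.53 = 57108.27

FCA price: GBP 57108.27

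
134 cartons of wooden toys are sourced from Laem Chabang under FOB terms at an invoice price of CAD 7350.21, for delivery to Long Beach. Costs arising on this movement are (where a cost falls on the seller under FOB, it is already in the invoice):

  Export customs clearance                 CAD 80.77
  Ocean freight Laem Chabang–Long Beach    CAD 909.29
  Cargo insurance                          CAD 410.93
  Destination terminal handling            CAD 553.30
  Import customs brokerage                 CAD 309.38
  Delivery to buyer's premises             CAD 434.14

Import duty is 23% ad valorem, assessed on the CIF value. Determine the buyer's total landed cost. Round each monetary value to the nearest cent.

Total landed cost: CAD 11961.45

FOB: the seller bears costs until goods are on board at the origin port; the buyer bears freight, insurance and all costs thereafter.
Already in the invoice (seller's account under FOB): export clearance — exclude.
CIF value = FOB price + freight + insurance = 7350.21 + 909.29 + 410.93 = 8670.43
Import duty = 8670.43 × 23% = 1994.20
Buyer bears: freight 909.29 + insurance 410.93 + destination terminal 553.30 + brokerage 309.38 + delivery 434.14 + duty 1994.20 = 4611.24
Landed cost = invoice 7350.21 + 4611.24 = 11961.45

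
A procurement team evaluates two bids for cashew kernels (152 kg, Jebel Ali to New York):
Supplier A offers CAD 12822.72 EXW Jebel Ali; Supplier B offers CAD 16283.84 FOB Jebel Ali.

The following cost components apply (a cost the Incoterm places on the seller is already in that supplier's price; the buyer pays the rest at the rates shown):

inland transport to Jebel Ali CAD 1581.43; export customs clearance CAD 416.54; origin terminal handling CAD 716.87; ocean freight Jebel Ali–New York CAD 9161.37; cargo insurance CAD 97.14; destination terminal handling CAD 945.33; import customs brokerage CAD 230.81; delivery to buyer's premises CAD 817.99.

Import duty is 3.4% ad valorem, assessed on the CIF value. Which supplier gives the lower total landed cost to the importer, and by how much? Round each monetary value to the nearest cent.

Supplier A is cheaper by CAD 771.65

Supplier A (EXW):
CIF value = EXW price + inland to port + export clearance + origin terminal + freight + insurance = 12822.72 + 1581.43 + 416.54 + 716.87 + 9161.37 + 97.14 = 24796.07
Import duty = 24796.07 × 3.4% = 843.07
Buyer bears (A): 1581.43 + 416.54 + 716.87 + 9161.37 + 97.14 + 945.33 + 230.81 + 817.99 = 13967.48
Landed cost (A) = invoice 12822.72 + 13967.48 + duty 843.07 = 27633.27
Supplier B (FOB):
CIF value = FOB price + freight + insurance = 16283.84 + 9161.37 + 97.14 = 25542.35
Import duty = 25542.35 × 3.4% = 868.44
Buyer bears (B): 9161.37 + 97.14 + 945.33 + 230.81 + 817.99 = 11252.64
Landed cost (B) = invoice 16283.84 + 11252.64 + duty 868.44 = 28404.92
Difference = |27633.27 − 28404.92| = 771.65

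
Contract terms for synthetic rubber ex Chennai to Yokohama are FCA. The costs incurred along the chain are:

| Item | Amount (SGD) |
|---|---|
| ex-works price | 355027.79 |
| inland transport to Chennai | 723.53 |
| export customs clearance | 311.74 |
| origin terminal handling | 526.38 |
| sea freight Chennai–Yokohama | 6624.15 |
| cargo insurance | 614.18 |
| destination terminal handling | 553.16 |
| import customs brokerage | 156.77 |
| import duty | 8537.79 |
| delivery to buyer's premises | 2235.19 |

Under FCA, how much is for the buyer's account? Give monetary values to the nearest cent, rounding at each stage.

FCA: the seller delivers export-cleared goods to the carrier; the buyer bears costs from that point.
Seller's account: goods 355027.79 + inland to port 723.53 + export clearance 311.74 = 356063.06
Buyer's account: origin terminal 526.38 + freight 6624.15 + insurance 614.18 + destination terminal 553.16 + brokerage 156.77 + duty 8537.79 + delivery 2235.19 = 19247.62

Buyer's account: SGD 19247.62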